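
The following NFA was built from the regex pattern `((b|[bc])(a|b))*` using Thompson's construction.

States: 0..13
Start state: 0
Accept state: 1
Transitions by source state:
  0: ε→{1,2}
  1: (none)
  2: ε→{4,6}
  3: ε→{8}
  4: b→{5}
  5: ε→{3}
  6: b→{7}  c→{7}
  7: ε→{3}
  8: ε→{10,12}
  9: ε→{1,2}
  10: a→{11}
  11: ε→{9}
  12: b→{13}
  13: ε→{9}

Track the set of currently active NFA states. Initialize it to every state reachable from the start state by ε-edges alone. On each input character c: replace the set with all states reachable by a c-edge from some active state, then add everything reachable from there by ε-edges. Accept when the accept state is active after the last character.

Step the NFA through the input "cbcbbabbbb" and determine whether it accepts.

Answer: ACCEPT

Derivation:
initial (ε-close {0}): {0,1,2,4,6}
'c' @ 1: {3,7,8,10,12}
'b' @ 2: {1,2,4,6,9,13}  [accepting]
'c' @ 3: {3,7,8,10,12}
'b' @ 4: {1,2,4,6,9,13}  [accepting]
'b' @ 5: {3,5,7,8,10,12}
'a' @ 6: {1,2,4,6,9,11}  [accepting]
'b' @ 7: {3,5,7,8,10,12}
'b' @ 8: {1,2,4,6,9,13}  [accepting]
'b' @ 9: {3,5,7,8,10,12}
'b' @ 10: {1,2,4,6,9,13}  [accepting]
after full input: {1,2,4,6,9,13}  (accept=1 in)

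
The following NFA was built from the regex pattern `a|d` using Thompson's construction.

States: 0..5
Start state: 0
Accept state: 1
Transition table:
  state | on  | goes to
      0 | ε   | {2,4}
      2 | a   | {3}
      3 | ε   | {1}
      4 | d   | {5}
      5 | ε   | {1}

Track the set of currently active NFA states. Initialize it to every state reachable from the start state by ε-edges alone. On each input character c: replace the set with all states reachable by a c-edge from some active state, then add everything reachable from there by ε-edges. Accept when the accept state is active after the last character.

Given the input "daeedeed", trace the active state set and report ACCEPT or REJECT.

S₀ = ε-closure({0}) = {0,2,4}
'd' @ 1: {1,5}  [accepting]
'a' @ 2: {}  — dead — no transitions
rest 'eedeed' ignored (set empty)
after full input: {}  (accept=1 not in)

Answer: REJECT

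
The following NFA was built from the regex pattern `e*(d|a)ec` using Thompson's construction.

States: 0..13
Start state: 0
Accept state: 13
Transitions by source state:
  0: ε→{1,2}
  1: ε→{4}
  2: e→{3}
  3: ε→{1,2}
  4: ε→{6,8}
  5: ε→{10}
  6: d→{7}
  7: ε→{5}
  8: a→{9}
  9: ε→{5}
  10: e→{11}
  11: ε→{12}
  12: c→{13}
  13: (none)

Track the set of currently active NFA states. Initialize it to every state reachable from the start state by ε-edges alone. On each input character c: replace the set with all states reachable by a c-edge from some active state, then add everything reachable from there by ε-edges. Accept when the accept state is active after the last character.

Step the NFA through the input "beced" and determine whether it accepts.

Answer: REJECT

Derivation:
start: ε-closure({0}) = {0,1,2,4,6,8}
'b' @ 1: {}  — no active states
rest 'eced' ignored (set empty)
after full input: {}  (accept=13 not in)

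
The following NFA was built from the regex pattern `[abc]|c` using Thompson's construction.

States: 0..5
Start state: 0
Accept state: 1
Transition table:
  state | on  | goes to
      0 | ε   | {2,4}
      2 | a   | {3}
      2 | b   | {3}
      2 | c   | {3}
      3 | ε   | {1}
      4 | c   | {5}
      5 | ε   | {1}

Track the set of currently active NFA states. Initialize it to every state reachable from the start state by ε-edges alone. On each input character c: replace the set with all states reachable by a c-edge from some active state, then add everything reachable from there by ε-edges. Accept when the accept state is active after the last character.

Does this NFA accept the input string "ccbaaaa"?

S₀ = ε-closure({0}) = {0,2,4}
'c' @ 1: {1,3,5}  ✓accept
'c' @ 2: {}  — state set empty
rest 'baaaa' ignored (set empty)
after full input: {}  (accept=1 not in)

Answer: REJECT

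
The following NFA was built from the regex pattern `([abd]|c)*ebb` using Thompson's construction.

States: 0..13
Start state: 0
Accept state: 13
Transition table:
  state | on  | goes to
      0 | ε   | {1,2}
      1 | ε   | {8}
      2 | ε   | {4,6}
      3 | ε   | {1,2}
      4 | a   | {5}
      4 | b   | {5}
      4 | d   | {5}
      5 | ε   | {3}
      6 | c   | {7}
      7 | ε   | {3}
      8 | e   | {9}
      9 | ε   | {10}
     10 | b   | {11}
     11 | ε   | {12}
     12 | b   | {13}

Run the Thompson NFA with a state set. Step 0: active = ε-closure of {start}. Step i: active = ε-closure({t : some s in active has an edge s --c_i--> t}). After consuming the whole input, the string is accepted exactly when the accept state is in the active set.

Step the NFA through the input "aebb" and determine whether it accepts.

start: ε-closure({0}) = {0,1,2,4,6,8}
'a' @ 1: {1,2,3,4,5,6,8}
'e' @ 2: {9,10}
'b' @ 3: {11,12}
'b' @ 4: {13}  [accepting]
end set {13} — state 13 in

Answer: ACCEPT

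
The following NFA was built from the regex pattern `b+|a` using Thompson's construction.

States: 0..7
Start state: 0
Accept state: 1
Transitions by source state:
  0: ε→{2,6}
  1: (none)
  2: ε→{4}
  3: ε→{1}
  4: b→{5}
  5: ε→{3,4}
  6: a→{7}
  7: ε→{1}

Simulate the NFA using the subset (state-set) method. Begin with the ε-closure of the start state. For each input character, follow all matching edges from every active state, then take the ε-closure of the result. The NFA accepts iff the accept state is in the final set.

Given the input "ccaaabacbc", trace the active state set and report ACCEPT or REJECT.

initial (ε-close {0}): {0,2,4,6}
'c' @ 1: {}  — state set empty
rest 'caaabacbc' ignored (set empty)
end set {} — state 1 not in

Answer: REJECT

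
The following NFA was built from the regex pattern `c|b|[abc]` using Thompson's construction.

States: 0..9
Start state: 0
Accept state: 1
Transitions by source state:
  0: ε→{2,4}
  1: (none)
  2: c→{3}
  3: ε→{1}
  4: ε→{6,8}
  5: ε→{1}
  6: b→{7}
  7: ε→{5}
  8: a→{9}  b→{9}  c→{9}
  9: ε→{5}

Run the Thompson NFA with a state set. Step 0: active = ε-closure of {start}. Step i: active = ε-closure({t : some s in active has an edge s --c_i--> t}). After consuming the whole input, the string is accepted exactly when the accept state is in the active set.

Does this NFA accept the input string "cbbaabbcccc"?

initial (ε-close {0}): {0,2,4,6,8}
'c' @ 1: {1,3,5,9}  [accepting]
'b' @ 2: {}  — dead — no transitions
rest 'baabbcccc' ignored (set empty)
after full input: {}  (accept=1 not in)

Answer: REJECT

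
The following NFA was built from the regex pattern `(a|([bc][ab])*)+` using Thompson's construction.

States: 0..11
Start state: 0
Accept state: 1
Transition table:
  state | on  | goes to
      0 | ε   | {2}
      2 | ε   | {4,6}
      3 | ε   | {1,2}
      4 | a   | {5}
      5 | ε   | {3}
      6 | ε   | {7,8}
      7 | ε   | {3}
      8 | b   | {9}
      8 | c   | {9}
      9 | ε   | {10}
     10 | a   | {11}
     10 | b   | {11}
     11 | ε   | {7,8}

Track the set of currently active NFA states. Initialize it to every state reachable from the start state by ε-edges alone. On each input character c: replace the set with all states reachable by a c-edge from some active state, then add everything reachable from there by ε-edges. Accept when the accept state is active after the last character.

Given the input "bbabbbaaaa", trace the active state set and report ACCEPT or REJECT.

Answer: ACCEPT

Steps:
start: ε-closure({0}) = {0,1,2,3,4,6,7,8}
'b' @ 1: {9,10}
'b' @ 2: {1,2,3,4,6,7,8,11}  (accept∈set)
'a' @ 3: {1,2,3,4,5,6,7,8}  (accept∈set)
'b' @ 4: {9,10}
'b' @ 5: {1,2,3,4,6,7,8,11}  (accept∈set)
'b' @ 6: {9,10}
'a' @ 7: {1,2,3,4,6,7,8,11}  (accept∈set)
'a' @ 8: {1,2,3,4,5,6,7,8}  (accept∈set)
'a' @ 9: {1,2,3,4,5,6,7,8}  (accept∈set)
'a' @ 10: {1,2,3,4,5,6,7,8}  (accept∈set)
end set {1,2,3,4,5,6,7,8} — state 1 in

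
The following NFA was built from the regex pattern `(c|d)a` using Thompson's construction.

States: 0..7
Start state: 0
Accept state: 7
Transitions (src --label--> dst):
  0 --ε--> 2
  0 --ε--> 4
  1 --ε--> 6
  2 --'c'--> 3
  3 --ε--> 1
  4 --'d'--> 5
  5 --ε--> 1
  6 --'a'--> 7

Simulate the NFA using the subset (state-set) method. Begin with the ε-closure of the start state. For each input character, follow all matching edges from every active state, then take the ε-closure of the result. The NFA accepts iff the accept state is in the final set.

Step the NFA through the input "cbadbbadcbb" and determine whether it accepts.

start: ε-closure({0}) = {0,2,4}
'c' @ 1: {1,3,6}
'b' @ 2: {}  — no active states
rest 'adbbadcbb' ignored (set empty)
final: {}; accept 7 not in set

Answer: REJECT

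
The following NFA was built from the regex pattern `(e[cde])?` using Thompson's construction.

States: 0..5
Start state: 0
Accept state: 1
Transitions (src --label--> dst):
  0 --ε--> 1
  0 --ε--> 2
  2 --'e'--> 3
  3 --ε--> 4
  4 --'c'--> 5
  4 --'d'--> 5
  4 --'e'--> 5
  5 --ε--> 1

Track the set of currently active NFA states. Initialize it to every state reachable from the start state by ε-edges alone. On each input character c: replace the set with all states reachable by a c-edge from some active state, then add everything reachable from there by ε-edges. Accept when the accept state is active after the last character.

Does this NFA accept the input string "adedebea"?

Answer: REJECT

Derivation:
initial (ε-close {0}): {0,1,2}
'a' @ 1: {}  — dead — no transitions
rest 'dedebea' ignored (set empty)
after full input: {}  (accept=1 not in)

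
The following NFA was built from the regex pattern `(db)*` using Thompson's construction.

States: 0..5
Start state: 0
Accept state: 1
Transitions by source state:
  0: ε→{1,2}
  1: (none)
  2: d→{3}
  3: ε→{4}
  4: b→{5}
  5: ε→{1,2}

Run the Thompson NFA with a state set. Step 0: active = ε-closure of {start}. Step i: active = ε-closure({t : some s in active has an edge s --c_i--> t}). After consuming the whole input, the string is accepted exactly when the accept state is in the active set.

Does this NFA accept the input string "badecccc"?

Answer: REJECT

Trace:
initial (ε-close {0}): {0,1,2}
'b' @ 1: {}  — state set empty
rest 'adecccc' ignored (set empty)
end set {} — state 1 not in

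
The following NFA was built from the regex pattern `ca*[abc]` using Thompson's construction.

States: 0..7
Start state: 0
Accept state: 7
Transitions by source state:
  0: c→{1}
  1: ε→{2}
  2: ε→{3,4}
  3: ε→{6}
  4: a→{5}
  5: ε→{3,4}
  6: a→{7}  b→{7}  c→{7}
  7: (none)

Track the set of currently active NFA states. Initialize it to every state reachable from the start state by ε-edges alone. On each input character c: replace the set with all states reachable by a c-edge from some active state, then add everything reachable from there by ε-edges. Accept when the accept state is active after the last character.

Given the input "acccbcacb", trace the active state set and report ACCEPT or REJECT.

Answer: REJECT

Steps:
initial (ε-close {0}): {0}
'a' @ 1: {}  — state set empty
rest 'cccbcacb' ignored (set empty)
final: {}; accept 7 not in set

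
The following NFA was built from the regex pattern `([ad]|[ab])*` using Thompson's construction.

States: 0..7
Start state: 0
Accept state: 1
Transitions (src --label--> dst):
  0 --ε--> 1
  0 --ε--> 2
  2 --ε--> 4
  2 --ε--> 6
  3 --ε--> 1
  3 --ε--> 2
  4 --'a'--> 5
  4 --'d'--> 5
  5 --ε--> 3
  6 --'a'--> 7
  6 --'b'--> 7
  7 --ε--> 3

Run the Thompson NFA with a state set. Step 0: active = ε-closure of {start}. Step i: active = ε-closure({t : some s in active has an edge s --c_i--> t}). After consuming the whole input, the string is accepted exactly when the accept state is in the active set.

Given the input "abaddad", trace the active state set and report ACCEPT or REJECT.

initial (ε-close {0}): {0,1,2,4,6}
'a' @ 1: {1,2,3,4,5,6,7}  ✓accept
'b' @ 2: {1,2,3,4,6,7}  ✓accept
'a' @ 3: {1,2,3,4,5,6,7}  ✓accept
'd' @ 4: {1,2,3,4,5,6}  ✓accept
'd' @ 5: {1,2,3,4,5,6}  ✓accept
'a' @ 6: {1,2,3,4,5,6,7}  ✓accept
'd' @ 7: {1,2,3,4,5,6}  ✓accept
final: {1,2,3,4,5,6}; accept 1 in set

Answer: ACCEPT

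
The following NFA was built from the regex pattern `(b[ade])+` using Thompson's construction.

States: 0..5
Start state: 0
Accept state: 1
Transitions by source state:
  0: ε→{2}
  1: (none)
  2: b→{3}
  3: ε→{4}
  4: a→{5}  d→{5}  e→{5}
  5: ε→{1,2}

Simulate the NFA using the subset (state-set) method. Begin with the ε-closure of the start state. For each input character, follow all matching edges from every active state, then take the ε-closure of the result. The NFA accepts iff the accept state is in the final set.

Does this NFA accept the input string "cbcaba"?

Answer: REJECT

Derivation:
initial (ε-close {0}): {0,2}
'c' @ 1: {}  — state set empty
rest 'bcaba' ignored (set empty)
final: {}; accept 1 not in set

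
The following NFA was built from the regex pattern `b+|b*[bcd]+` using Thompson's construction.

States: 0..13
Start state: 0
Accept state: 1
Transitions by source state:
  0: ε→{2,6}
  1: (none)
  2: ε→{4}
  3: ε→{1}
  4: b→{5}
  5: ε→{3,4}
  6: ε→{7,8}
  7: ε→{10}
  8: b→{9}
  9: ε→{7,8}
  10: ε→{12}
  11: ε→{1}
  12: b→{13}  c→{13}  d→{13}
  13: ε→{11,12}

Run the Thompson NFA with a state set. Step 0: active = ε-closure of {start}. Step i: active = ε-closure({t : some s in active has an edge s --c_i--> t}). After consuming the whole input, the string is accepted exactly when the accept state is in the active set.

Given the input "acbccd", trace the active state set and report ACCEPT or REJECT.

initial (ε-close {0}): {0,2,4,6,7,8,10,12}
'a' @ 1: {}  — state set empty
rest 'cbccd' ignored (set empty)
end set {} — state 1 not in

Answer: REJECT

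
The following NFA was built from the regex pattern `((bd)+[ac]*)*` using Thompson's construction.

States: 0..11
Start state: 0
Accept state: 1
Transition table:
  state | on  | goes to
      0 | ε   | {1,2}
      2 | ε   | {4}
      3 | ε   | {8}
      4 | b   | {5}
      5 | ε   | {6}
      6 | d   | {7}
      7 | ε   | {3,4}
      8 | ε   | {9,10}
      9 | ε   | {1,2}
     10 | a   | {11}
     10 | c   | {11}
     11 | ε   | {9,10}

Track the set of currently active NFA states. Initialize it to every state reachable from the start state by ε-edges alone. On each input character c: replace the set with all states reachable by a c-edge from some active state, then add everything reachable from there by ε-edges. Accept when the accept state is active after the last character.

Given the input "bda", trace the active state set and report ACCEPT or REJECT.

Answer: ACCEPT

Trace:
initial (ε-close {0}): {0,1,2,4}
'b' @ 1: {5,6}
'd' @ 2: {1,2,3,4,7,8,9,10}  ✓accept
'a' @ 3: {1,2,4,9,10,11}  ✓accept
end set {1,2,4,9,10,11} — state 1 in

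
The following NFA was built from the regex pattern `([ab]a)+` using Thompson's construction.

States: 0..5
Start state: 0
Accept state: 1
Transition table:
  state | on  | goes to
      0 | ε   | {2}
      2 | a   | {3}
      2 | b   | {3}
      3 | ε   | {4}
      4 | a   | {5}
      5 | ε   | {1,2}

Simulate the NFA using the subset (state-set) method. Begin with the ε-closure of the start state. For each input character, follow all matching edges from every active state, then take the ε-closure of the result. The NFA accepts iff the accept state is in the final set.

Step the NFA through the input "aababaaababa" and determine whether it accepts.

Answer: ACCEPT

Steps:
initial (ε-close {0}): {0,2}
'a' @ 1: {3,4}
'a' @ 2: {1,2,5}  (accept∈set)
'b' @ 3: {3,4}
'a' @ 4: {1,2,5}  (accept∈set)
'b' @ 5: {3,4}
'a' @ 6: {1,2,5}  (accept∈set)
'a' @ 7: {3,4}
'a' @ 8: {1,2,5}  (accept∈set)
'b' @ 9: {3,4}
'a' @ 10: {1,2,5}  (accept∈set)
'b' @ 11: {3,4}
'a' @ 12: {1,2,5}  (accept∈set)
end set {1,2,5} — state 1 in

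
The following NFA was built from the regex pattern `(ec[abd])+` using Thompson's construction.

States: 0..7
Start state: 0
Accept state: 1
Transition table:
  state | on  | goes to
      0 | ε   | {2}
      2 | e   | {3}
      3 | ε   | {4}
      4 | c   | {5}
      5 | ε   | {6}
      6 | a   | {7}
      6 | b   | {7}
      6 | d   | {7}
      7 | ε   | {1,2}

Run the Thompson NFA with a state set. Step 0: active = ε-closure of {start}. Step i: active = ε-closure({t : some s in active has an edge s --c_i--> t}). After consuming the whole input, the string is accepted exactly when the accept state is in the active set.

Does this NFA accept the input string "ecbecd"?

Answer: ACCEPT

Derivation:
initial (ε-close {0}): {0,2}
'e' @ 1: {3,4}
'c' @ 2: {5,6}
'b' @ 3: {1,2,7}  (accept∈set)
'e' @ 4: {3,4}
'c' @ 5: {5,6}
'd' @ 6: {1,2,7}  (accept∈set)
final: {1,2,7}; accept 1 in set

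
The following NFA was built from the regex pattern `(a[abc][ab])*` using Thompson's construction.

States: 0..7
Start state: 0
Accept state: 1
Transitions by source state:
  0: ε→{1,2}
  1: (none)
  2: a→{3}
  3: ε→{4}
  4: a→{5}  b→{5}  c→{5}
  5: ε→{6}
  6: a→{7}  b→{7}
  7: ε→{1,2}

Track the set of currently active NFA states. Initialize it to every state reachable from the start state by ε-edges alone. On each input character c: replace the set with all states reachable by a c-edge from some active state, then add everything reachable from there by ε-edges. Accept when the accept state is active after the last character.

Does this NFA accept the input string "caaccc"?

S₀ = ε-closure({0}) = {0,1,2}
'c' @ 1: {}  — no active states
rest 'aaccc' ignored (set empty)
end set {} — state 1 not in

Answer: REJECT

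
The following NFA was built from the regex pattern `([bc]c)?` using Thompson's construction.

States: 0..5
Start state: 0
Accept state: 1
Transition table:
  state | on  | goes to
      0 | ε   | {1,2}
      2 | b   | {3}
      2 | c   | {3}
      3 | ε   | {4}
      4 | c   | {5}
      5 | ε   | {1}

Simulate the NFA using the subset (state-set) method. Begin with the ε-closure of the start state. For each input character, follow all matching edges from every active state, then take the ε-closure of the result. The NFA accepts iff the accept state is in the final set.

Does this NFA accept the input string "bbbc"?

Answer: REJECT

Steps:
initial (ε-close {0}): {0,1,2}
'b' @ 1: {3,4}
'b' @ 2: {}  — state set empty
rest 'bc' ignored (set empty)
after full input: {}  (accept=1 not in)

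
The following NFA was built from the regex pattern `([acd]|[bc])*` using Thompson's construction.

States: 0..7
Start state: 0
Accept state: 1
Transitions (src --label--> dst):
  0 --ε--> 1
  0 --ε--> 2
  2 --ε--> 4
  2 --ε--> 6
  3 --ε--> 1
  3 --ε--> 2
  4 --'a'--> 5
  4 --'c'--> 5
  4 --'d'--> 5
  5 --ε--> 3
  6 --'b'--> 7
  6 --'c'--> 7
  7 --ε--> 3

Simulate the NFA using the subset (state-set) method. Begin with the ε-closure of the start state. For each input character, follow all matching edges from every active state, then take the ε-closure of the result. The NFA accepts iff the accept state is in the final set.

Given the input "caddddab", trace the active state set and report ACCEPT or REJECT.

S₀ = ε-closure({0}) = {0,1,2,4,6}
'c' @ 1: {1,2,3,4,5,6,7}  (accept∈set)
'a' @ 2: {1,2,3,4,5,6}  (accept∈set)
'd' @ 3: {1,2,3,4,5,6}  (accept∈set)
'd' @ 4: {1,2,3,4,5,6}  (accept∈set)
'd' @ 5: {1,2,3,4,5,6}  (accept∈set)
'd' @ 6: {1,2,3,4,5,6}  (accept∈set)
'a' @ 7: {1,2,3,4,5,6}  (accept∈set)
'b' @ 8: {1,2,3,4,6,7}  (accept∈set)
final: {1,2,3,4,6,7}; accept 1 in set

Answer: ACCEPT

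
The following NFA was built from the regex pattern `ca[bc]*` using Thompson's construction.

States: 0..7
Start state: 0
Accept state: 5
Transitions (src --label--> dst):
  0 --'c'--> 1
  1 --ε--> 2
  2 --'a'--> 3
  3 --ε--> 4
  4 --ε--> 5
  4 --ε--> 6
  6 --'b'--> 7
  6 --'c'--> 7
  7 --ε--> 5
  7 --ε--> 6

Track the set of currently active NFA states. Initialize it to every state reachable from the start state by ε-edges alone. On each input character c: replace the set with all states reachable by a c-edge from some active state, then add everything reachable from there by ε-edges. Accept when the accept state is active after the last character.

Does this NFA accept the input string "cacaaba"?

S₀ = ε-closure({0}) = {0}
'c' @ 1: {1,2}
'a' @ 2: {3,4,5,6}  (accept∈set)
'c' @ 3: {5,6,7}  (accept∈set)
'a' @ 4: {}  — dead — no transitions
rest 'aba' ignored (set empty)
final: {}; accept 5 not in set

Answer: REJECT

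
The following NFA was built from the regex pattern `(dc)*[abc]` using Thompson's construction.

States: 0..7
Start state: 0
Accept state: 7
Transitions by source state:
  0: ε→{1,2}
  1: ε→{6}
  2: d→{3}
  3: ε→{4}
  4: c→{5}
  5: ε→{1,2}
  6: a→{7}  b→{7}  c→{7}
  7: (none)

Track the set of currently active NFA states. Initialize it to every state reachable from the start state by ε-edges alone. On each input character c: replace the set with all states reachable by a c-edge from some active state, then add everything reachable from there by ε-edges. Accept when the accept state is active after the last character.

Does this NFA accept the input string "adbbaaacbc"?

Answer: REJECT

Trace:
start: ε-closure({0}) = {0,1,2,6}
'a' @ 1: {7}  [accepting]
'd' @ 2: {}  — state set empty
rest 'bbaaacbc' ignored (set empty)
final: {}; accept 7 not in set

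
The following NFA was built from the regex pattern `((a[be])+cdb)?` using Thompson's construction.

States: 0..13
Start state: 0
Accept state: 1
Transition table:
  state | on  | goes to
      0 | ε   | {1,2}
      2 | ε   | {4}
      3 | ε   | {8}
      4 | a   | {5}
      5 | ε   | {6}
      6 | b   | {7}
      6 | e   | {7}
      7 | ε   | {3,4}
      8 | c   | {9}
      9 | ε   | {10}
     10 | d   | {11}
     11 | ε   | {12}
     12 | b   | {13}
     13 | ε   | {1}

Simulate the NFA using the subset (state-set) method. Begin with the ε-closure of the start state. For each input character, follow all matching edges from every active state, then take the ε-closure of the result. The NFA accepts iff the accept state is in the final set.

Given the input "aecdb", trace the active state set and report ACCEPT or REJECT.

S₀ = ε-closure({0}) = {0,1,2,4}
'a' @ 1: {5,6}
'e' @ 2: {3,4,7,8}
'c' @ 3: {9,10}
'd' @ 4: {11,12}
'b' @ 5: {1,13}  (accept∈set)
final: {1,13}; accept 1 in set

Answer: ACCEPT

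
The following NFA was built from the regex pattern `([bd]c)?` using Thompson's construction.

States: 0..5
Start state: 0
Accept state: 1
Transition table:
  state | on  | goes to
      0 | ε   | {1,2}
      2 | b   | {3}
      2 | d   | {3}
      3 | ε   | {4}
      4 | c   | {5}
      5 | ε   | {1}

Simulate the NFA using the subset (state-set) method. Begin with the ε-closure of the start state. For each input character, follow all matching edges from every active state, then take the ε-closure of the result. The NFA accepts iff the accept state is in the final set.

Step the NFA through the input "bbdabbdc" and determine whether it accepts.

S₀ = ε-closure({0}) = {0,1,2}
'b' @ 1: {3,4}
'b' @ 2: {}  — dead — no transitions
rest 'dabbdc' ignored (set empty)
final: {}; accept 1 not in set

Answer: REJECT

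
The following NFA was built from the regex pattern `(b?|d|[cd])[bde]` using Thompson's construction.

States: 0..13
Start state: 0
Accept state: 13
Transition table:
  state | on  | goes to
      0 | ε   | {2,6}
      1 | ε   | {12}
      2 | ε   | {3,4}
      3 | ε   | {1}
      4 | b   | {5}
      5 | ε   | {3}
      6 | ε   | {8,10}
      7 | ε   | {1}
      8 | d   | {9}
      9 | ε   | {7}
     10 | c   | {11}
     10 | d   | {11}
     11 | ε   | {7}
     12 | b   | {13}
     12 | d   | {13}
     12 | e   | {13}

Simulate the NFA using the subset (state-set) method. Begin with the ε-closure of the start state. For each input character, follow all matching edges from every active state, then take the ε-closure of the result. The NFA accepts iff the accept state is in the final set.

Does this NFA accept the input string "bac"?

Answer: REJECT

Derivation:
initial (ε-close {0}): {0,1,2,3,4,6,8,10,12}
'b' @ 1: {1,3,5,12,13}  (accept∈set)
'a' @ 2: {}  — state set empty
rest 'c' ignored (set empty)
after full input: {}  (accept=13 not in)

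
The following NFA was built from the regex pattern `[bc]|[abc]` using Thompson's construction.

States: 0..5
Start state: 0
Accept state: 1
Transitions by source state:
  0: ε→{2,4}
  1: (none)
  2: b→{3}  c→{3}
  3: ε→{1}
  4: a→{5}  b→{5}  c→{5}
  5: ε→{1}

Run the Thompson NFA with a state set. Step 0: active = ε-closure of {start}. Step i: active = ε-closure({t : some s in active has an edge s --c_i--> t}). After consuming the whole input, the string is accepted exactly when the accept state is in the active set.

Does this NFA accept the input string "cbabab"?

initial (ε-close {0}): {0,2,4}
'c' @ 1: {1,3,5}  ✓accept
'b' @ 2: {}  — no active states
rest 'abab' ignored (set empty)
end set {} — state 1 not in

Answer: REJECT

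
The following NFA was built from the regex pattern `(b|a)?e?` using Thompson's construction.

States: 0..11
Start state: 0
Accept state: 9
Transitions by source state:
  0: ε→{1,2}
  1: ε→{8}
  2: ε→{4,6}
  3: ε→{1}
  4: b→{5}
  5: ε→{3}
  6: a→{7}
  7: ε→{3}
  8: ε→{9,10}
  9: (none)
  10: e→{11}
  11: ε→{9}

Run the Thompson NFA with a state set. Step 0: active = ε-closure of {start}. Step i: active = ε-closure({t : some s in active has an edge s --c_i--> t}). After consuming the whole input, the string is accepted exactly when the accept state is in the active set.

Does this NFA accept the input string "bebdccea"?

start: ε-closure({0}) = {0,1,2,4,6,8,9,10}
'b' @ 1: {1,3,5,8,9,10}  (accept∈set)
'e' @ 2: {9,11}  (accept∈set)
'b' @ 3: {}  — no active states
rest 'dccea' ignored (set empty)
after full input: {}  (accept=9 not in)

Answer: REJECT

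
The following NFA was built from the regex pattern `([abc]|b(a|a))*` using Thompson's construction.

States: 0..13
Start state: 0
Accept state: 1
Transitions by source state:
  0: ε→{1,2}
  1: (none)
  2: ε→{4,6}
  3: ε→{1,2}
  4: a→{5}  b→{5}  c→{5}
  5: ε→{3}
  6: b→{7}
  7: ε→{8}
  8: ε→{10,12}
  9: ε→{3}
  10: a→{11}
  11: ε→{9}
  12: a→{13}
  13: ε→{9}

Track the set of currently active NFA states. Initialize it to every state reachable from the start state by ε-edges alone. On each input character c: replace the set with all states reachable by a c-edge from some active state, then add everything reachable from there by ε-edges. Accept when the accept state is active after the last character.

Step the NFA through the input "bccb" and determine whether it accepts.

start: ε-closure({0}) = {0,1,2,4,6}
'b' @ 1: {1,2,3,4,5,6,7,8,10,12}  (accept∈set)
'c' @ 2: {1,2,3,4,5,6}  (accept∈set)
'c' @ 3: {1,2,3,4,5,6}  (accept∈set)
'b' @ 4: {1,2,3,4,5,6,7,8,10,12}  (accept∈set)
after full input: {1,2,3,4,5,6,7,8,10,12}  (accept=1 in)

Answer: ACCEPT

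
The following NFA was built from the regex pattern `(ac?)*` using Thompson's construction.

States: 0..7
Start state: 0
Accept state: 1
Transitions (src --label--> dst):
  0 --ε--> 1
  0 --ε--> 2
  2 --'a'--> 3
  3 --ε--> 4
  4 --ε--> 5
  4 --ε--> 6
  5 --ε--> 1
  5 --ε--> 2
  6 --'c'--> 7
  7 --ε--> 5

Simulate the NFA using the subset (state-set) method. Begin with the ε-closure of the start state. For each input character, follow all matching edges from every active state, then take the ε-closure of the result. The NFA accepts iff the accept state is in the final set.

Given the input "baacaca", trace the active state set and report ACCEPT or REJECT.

Answer: REJECT

Steps:
initial (ε-close {0}): {0,1,2}
'b' @ 1: {}  — dead — no transitions
rest 'aacaca' ignored (set empty)
final: {}; accept 1 not in set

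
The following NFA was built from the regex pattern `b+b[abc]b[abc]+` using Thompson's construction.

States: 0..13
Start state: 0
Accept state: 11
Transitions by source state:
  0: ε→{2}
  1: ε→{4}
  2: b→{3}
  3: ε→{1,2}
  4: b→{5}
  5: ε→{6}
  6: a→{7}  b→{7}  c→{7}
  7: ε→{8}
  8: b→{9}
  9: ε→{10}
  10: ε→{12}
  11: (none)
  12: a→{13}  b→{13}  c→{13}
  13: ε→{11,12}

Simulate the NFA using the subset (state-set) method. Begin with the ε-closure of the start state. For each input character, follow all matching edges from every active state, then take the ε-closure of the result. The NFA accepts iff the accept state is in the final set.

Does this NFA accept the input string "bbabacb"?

Answer: ACCEPT

Steps:
initial (ε-close {0}): {0,2}
'b' @ 1: {1,2,3,4}
'b' @ 2: {1,2,3,4,5,6}
'a' @ 3: {7,8}
'b' @ 4: {9,10,12}
'a' @ 5: {11,12,13}  (accept∈set)
'c' @ 6: {11,12,13}  (accept∈set)
'b' @ 7: {11,12,13}  (accept∈set)
after full input: {11,12,13}  (accept=11 in)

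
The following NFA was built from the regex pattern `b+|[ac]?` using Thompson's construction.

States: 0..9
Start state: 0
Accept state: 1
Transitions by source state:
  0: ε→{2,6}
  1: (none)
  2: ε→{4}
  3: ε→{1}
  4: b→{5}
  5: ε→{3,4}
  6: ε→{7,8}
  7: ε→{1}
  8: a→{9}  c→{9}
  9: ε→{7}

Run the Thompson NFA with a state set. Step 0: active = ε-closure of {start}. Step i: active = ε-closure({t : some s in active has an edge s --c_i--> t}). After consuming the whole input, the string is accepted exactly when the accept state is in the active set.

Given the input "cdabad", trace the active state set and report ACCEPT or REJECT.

S₀ = ε-closure({0}) = {0,1,2,4,6,7,8}
'c' @ 1: {1,7,9}  [accepting]
'd' @ 2: {}  — dead — no transitions
rest 'abad' ignored (set empty)
after full input: {}  (accept=1 not in)

Answer: REJECT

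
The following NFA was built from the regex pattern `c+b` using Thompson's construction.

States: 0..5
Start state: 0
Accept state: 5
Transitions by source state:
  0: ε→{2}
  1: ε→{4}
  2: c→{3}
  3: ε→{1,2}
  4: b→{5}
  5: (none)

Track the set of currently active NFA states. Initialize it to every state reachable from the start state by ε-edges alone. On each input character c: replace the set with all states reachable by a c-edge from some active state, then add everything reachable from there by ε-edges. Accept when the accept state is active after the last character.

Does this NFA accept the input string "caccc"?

Answer: REJECT

Derivation:
S₀ = ε-closure({0}) = {0,2}
'c' @ 1: {1,2,3,4}
'a' @ 2: {}  — dead — no transitions
rest 'ccc' ignored (set empty)
end set {} — state 5 not in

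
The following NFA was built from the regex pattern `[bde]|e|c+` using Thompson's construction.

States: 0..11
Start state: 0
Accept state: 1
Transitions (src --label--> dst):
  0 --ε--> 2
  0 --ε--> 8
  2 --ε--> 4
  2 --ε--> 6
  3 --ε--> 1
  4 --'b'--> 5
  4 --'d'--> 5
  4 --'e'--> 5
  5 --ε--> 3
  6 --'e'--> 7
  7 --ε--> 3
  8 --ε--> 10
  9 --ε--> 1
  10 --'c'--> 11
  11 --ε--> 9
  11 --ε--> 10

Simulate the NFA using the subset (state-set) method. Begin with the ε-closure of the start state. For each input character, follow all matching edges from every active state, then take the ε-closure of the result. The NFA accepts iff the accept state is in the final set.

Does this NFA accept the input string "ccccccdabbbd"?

S₀ = ε-closure({0}) = {0,2,4,6,8,10}
'c' @ 1: {1,9,10,11}  ✓accept
'c' @ 2: {1,9,10,11}  ✓accept
'c' @ 3: {1,9,10,11}  ✓accept
'c' @ 4: {1,9,10,11}  ✓accept
'c' @ 5: {1,9,10,11}  ✓accept
'c' @ 6: {1,9,10,11}  ✓accept
'd' @ 7: {}  — state set empty
rest 'abbbd' ignored (set empty)
end set {} — state 1 not in

Answer: REJECT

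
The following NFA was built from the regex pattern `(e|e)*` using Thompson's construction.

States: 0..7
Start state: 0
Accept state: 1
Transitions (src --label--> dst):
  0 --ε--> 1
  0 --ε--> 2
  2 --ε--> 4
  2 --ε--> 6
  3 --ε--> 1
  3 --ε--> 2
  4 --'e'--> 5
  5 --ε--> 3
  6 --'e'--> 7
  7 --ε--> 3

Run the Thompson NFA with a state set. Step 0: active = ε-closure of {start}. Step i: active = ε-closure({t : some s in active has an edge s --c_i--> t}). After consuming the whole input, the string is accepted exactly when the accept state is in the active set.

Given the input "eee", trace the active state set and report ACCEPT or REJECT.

initial (ε-close {0}): {0,1,2,4,6}
'e' @ 1: {1,2,3,4,5,6,7}  ✓accept
'e' @ 2: {1,2,3,4,5,6,7}  ✓accept
'e' @ 3: {1,2,3,4,5,6,7}  ✓accept
final: {1,2,3,4,5,6,7}; accept 1 in set

Answer: ACCEPT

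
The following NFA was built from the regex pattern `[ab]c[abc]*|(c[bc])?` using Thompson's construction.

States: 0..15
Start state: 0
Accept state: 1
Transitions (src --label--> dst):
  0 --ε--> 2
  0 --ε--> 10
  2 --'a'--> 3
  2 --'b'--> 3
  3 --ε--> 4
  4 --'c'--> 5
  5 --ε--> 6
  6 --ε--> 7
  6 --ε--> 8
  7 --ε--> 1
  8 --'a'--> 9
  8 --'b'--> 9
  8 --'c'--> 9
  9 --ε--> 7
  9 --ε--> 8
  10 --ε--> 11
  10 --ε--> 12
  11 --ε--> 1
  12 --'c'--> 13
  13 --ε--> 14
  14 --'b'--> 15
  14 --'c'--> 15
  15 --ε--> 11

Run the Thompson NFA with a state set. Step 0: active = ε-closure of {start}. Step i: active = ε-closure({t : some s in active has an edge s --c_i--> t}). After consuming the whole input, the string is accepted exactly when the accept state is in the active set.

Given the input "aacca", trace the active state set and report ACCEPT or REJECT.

Answer: REJECT

Steps:
initial (ε-close {0}): {0,1,2,10,11,12}
'a' @ 1: {3,4}
'a' @ 2: {}  — state set empty
rest 'cca' ignored (set empty)
end set {} — state 1 not in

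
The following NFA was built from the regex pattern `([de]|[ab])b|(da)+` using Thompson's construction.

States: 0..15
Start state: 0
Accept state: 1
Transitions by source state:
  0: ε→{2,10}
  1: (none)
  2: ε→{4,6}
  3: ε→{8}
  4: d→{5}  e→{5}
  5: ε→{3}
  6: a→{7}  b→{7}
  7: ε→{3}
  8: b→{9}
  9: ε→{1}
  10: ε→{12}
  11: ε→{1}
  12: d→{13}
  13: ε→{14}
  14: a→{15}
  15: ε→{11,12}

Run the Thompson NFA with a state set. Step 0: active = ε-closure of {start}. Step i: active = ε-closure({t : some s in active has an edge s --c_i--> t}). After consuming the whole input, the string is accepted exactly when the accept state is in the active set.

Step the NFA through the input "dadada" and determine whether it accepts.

initial (ε-close {0}): {0,2,4,6,10,12}
'd' @ 1: {3,5,8,13,14}
'a' @ 2: {1,11,12,15}  [accepting]
'd' @ 3: {13,14}
'a' @ 4: {1,11,12,15}  [accepting]
'd' @ 5: {13,14}
'a' @ 6: {1,11,12,15}  [accepting]
final: {1,11,12,15}; accept 1 in set

Answer: ACCEPT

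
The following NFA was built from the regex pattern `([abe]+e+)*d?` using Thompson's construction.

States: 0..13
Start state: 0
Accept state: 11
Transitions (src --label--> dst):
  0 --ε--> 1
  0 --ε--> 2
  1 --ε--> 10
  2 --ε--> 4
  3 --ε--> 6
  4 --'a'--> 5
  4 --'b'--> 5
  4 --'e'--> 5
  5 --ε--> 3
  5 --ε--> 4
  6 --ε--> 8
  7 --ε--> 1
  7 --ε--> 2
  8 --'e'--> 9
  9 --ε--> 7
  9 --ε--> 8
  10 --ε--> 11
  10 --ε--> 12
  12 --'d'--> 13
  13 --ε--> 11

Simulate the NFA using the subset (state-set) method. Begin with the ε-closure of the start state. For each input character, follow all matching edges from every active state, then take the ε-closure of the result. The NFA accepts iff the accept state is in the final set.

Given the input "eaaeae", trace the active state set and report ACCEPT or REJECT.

S₀ = ε-closure({0}) = {0,1,2,4,10,11,12}
'e' @ 1: {3,4,5,6,8}
'a' @ 2: {3,4,5,6,8}
'a' @ 3: {3,4,5,6,8}
'e' @ 4: {1,2,3,4,5,6,7,8,9,10,11,12}  (accept∈set)
'a' @ 5: {3,4,5,6,8}
'e' @ 6: {1,2,3,4,5,6,7,8,9,10,11,12}  (accept∈set)
end set {1,2,3,4,5,6,7,8,9,10,11,12} — state 11 in

Answer: ACCEPT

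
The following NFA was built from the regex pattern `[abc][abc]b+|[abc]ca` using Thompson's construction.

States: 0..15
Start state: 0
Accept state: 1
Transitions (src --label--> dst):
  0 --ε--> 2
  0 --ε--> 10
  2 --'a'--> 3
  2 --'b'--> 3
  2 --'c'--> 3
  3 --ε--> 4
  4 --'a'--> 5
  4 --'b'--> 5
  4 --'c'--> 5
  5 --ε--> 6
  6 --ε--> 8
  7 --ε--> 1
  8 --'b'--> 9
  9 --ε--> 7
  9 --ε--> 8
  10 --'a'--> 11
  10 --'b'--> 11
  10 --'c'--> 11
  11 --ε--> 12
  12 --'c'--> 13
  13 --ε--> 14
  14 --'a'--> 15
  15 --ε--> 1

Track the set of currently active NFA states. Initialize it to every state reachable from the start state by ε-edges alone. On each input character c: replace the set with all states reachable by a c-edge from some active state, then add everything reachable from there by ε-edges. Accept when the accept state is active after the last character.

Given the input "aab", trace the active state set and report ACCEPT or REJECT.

Answer: ACCEPT

Derivation:
initial (ε-close {0}): {0,2,10}
'a' @ 1: {3,4,11,12}
'a' @ 2: {5,6,8}
'b' @ 3: {1,7,8,9}  ✓accept
end set {1,7,8,9} — state 1 in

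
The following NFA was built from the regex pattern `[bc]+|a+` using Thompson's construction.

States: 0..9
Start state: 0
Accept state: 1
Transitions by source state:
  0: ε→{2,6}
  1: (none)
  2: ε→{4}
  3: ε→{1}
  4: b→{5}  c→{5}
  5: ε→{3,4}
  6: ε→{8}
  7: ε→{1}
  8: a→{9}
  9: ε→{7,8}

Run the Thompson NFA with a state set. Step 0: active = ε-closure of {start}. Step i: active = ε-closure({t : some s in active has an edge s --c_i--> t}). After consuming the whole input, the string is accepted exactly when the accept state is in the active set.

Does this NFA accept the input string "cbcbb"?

Answer: ACCEPT

Trace:
initial (ε-close {0}): {0,2,4,6,8}
'c' @ 1: {1,3,4,5}  ✓accept
'b' @ 2: {1,3,4,5}  ✓accept
'c' @ 3: {1,3,4,5}  ✓accept
'b' @ 4: {1,3,4,5}  ✓accept
'b' @ 5: {1,3,4,5}  ✓accept
after full input: {1,3,4,5}  (accept=1 in)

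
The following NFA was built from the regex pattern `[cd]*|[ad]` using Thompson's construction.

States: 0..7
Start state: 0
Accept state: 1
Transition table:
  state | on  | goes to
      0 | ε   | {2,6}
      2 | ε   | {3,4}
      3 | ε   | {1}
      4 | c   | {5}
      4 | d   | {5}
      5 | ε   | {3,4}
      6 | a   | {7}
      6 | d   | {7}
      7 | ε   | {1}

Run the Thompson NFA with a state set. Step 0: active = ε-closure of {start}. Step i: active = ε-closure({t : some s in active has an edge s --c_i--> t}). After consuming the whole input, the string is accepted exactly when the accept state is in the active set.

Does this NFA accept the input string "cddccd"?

initial (ε-close {0}): {0,1,2,3,4,6}
'c' @ 1: {1,3,4,5}  ✓accept
'd' @ 2: {1,3,4,5}  ✓accept
'd' @ 3: {1,3,4,5}  ✓accept
'c' @ 4: {1,3,4,5}  ✓accept
'c' @ 5: {1,3,4,5}  ✓accept
'd' @ 6: {1,3,4,5}  ✓accept
end set {1,3,4,5} — state 1 in

Answer: ACCEPT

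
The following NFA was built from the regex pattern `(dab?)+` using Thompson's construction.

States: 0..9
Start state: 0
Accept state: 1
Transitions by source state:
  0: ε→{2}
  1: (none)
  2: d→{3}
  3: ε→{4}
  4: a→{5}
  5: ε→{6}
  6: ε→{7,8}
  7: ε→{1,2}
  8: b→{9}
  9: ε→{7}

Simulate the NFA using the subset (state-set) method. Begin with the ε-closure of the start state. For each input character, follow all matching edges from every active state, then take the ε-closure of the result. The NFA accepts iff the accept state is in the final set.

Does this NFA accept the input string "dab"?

S₀ = ε-closure({0}) = {0,2}
'd' @ 1: {3,4}
'a' @ 2: {1,2,5,6,7,8}  (accept∈set)
'b' @ 3: {1,2,7,9}  (accept∈set)
end set {1,2,7,9} — state 1 in

Answer: ACCEPT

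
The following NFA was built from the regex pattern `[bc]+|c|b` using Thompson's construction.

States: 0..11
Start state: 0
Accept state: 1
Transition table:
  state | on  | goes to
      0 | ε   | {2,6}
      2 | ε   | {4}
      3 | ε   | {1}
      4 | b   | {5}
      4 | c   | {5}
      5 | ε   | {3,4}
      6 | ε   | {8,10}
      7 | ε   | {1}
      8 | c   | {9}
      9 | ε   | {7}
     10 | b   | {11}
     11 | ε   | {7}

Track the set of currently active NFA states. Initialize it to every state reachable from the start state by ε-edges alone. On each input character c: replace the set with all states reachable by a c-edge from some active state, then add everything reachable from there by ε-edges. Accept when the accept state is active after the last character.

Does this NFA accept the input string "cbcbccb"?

Answer: ACCEPT

Steps:
start: ε-closure({0}) = {0,2,4,6,8,10}
'c' @ 1: {1,3,4,5,7,9}  ✓accept
'b' @ 2: {1,3,4,5}  ✓accept
'c' @ 3: {1,3,4,5}  ✓accept
'b' @ 4: {1,3,4,5}  ✓accept
'c' @ 5: {1,3,4,5}  ✓accept
'c' @ 6: {1,3,4,5}  ✓accept
'b' @ 7: {1,3,4,5}  ✓accept
final: {1,3,4,5}; accept 1 in set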